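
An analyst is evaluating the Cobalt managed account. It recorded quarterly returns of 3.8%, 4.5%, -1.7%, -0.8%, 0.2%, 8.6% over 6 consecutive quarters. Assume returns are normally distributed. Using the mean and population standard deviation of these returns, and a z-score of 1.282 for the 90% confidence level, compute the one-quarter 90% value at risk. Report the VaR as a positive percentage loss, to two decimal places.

Mean return r̄ = 14.60 / 6 = 2.4333%
Σ(r − r̄)² = (3.8 − 2.4333)² + (4.5 − 2.4333)² + … = 76.6933
σ = √[76.6933 / 6] = 3.5752%
VaR = −(r̄ − z·σ) = −(2.4333 − 1.282 × 3.5752) = −(-2.1501) = 2.1501%

2.15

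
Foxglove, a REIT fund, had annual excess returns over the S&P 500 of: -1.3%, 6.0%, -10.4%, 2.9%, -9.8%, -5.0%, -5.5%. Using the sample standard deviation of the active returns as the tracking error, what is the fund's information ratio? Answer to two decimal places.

Mean return r̄ = -23.10 / 7 = -3.3000%
Σ(r − r̄)² = (-1.3 − (-3.3000))² + (6 − (-3.3000))² + (-10.4 − (-3.3000))² + … = 229.3200
σ = √[229.3200 / 6] = 6.1822%
IR = r̄ / tracking error = -3.3000 / 6.1822 = -0.5338

-0.53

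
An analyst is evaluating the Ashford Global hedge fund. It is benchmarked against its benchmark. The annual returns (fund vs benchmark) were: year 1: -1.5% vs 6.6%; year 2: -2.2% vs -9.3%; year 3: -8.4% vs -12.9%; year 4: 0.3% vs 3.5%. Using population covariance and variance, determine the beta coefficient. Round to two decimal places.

r̄p = -2.9500%,  r̄m = -3.0250%
Cov = Σ(rp − r̄p)(rm − r̄m) / 4 = 21.0688
Var(rm) = Σ(rm − r̄m)² / 4 = 68.0269
β = Cov / Var = 21.0688 / 68.0269 = 0.3097

0.31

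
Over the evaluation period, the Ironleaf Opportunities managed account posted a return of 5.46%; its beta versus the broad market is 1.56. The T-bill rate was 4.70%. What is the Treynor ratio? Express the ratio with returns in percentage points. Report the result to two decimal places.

0.49

Treynor = (Rp − Rf) / β = (5.46% − 4.70%) / 1.56 = 0.76 / 1.56 = 0.4872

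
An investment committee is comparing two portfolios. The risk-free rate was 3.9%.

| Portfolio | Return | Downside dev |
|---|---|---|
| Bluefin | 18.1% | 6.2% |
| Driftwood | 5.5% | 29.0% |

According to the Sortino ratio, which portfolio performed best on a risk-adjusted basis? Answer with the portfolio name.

Bluefin: Sortino ratio = (18.1% − 3.9%) / 6.2% = 2.290
Driftwood: Sortino ratio = (5.5% − 3.9%) / 29.0% = 0.055
Highest: Bluefin (2.290).

Bluefin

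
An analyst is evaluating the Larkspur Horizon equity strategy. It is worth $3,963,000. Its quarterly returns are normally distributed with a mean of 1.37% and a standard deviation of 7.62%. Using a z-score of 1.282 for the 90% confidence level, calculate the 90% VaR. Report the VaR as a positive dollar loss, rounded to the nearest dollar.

$332,846

Return at the 90% tail: μ − z·σ = 1.37% − 1.282 × 7.62% = 1.37 − 9.76884 = -8.39884%
VaR = −(-8.39884%) × $3,963,000 = 8.39884% × $3,963,000 = $332,846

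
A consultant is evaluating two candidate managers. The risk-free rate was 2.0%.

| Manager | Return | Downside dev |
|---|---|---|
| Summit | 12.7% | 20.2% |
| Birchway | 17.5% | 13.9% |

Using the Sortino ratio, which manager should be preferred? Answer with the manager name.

Summit: Sortino ratio = (12.7% − 2.0%) / 20.2% = 0.530
Birchway: Sortino ratio = (17.5% − 2.0%) / 13.9% = 1.115
Highest: Birchway (1.115).

Birchway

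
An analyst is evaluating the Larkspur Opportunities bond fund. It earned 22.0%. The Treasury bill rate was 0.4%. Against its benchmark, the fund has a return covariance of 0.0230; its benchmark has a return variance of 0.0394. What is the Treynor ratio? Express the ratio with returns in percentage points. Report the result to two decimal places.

37.00

β = Cov / Var = 0.0230 / 0.0394 = 0.5838
Treynor = (Rp − Rf) / β = (22.0% − 0.4%) / 0.5838 = 21.60 / 0.5838 = 36.9990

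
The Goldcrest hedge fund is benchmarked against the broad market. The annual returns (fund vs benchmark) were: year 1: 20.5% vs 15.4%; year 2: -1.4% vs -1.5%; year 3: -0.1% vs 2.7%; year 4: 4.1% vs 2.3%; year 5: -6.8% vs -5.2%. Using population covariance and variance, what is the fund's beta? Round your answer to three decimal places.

r̄p = 3.2600%,  r̄m = 2.7400%
Cov = Σ(rp − r̄p)(rm − r̄m) / 5 = 63.5316
Var(rm) = Σ(rm − r̄m)² / 5 = 48.2984
β = Cov / Var = 63.5316 / 48.2984 = 1.3154

1.315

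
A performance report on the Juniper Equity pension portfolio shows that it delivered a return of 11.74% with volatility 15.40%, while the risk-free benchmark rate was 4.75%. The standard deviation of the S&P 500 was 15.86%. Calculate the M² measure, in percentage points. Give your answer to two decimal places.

Sharpe = (Rp − Rf) / σp = (11.74% − 4.75%) / 15.40% = 0.4539
M² = Rf + Sharpe × σm = 4.75% + 0.4539 × 15.86% = 11.9489%

11.95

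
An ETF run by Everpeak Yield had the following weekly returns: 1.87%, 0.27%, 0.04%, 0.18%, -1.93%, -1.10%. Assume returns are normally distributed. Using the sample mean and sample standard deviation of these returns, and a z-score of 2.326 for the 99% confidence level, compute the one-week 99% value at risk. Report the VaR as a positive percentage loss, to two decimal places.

3.14

r̄ = (1.87 + 0.27 + 0.04 + 0.18 − 1.93 − 1.1) / 6 = -0.1117%
Σ(r − r̄)² = (1.87 − (-0.1117))² + (0.27 − (-0.1117))² + (0.04 − (-0.1117))² + … = 8.4639
σ = √[8.4639 / 5] = 1.3011%
VaR = −(r̄ − z·σ) = −(-0.1117 − 2.326 × 1.3011) = −(-3.1381) = 3.1381%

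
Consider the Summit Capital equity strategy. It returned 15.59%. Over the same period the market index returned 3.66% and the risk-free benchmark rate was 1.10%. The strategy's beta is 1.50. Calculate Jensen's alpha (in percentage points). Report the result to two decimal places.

10.65

CAPM expected return = Rf + β(Rm − Rf) = 1.10% + 1.50 × (3.66% − 1.10%) = 1.1 + 1.50 × 2.56 = 4.9400%
Jensen's α = Rp − E[R] = 15.59% − 4.9400% = 10.6500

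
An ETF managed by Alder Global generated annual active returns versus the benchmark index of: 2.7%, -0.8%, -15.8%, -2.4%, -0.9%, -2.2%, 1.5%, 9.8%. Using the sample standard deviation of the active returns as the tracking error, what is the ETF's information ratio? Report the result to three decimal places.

-0.141

r̄ = (2.7 − 0.8 − 15.8 − 2.4 − 0.9 − 2.2 + 1.5 + 9.8) / 8 = -1.0125%
Σ(r − r̄)² = (2.7 − (-1.0125))² + (-0.8 − (-1.0125))² + (-15.8 − (-1.0125))² + … = 359.0688
sample σ = √(359.0688 / 7) = √51.2955 = 7.1621%
IR = r̄ / tracking error = -1.0125 / 7.1621 = -0.1414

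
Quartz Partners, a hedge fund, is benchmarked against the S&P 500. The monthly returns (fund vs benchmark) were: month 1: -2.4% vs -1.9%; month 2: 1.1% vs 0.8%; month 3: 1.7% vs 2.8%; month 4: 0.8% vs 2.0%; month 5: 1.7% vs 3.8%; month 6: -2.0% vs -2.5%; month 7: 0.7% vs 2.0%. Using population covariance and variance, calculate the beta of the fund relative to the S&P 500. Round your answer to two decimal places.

r̄p = 0.2286%,  r̄m = 1.0000%
Cov = Σ(rp − r̄p)(rm − r̄m) / 7 = 3.2943
Var(rm) = Σ(rm − r̄m)² / 7 = 4.8257
β = Cov / Var = 3.2943 / 4.8257 = 0.6827

0.68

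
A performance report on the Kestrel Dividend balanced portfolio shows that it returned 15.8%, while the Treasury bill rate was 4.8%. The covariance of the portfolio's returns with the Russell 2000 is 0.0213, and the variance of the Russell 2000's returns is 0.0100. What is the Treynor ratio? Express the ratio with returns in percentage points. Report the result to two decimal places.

β = Cov / Var = 0.0213 / 0.0100 = 2.1300
Treynor = (Rp − Rf) / β = (15.8% − 4.8%) / 2.1300 = 11.00 / 2.1300 = 5.1643

5.16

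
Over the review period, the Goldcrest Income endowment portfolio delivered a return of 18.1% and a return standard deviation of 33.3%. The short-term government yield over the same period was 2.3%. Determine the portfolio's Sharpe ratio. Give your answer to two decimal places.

Sharpe = (Rp − Rf) / σp = (18.1% − 2.3%) / 33.3% = 15.80% / 33.3% = 0.4745

0.47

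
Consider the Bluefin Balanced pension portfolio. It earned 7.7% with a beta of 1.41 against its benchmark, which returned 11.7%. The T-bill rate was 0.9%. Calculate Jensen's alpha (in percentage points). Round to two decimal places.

CAPM expected return = Rf + β(Rm − Rf) = 0.9% + 1.41 × (11.7% − 0.9%) = 0.9 + 1.41 × 10.80 = 16.1280%
Jensen's α = Rp − E[R] = 7.7% − 16.1280% = -8.4280

-8.43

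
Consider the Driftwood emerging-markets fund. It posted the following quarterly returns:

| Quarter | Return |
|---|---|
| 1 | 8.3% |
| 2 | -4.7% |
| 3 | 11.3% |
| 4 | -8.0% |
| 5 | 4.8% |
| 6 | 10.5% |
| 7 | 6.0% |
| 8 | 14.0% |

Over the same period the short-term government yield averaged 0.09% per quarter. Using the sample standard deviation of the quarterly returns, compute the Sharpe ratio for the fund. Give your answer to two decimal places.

Mean return μ = 42.20 / 8 = 5.2750%
Σ(r − μ)² = 425.3550; sample σ = √(425.3550/7) = 7.7952%
Sharpe = (μ − rf) / σ = (5.2750 − 0.09) / 7.7952 = 5.1850 / 7.7952 = 0.6652

0.67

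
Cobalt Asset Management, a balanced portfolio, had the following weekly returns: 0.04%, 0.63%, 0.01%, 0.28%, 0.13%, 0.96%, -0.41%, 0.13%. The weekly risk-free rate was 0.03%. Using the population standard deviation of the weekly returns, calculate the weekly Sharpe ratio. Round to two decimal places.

0.49

r̄ = (0.04 + 0.63 + 0.01 + 0.28 + 0.13 + 0.96 − 0.41 + 0.13) / 8 = 0.2213%
Population std dev = √[1.2089 / 8] = 0.3887%
Sharpe = (r̄ − rf) / σ = (0.2213 − 0.03) / 0.3887 = 0.1913 / 0.3887 = 0.4922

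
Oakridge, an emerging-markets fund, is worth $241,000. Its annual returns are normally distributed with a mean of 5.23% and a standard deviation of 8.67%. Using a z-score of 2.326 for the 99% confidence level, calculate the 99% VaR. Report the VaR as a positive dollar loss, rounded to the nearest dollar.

Return at the 99% tail: μ − z·σ = 5.23% − 2.326 × 8.67% = 5.23 − 20.16642 = -14.93642%
VaR = −(-14.93642%) × $241,000 = 14.93642% × $241,000 = $35,997

$35,997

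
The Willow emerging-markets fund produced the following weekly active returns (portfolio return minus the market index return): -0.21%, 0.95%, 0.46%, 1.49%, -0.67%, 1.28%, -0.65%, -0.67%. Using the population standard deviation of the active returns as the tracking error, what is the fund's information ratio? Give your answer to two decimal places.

0.29

Mean return r̄ = 1.980 / 8 = 0.2475%
Population std dev = √[5.8470 / 8] = 0.8549%
IR = r̄ / tracking error = 0.2475 / 0.8549 = 0.2895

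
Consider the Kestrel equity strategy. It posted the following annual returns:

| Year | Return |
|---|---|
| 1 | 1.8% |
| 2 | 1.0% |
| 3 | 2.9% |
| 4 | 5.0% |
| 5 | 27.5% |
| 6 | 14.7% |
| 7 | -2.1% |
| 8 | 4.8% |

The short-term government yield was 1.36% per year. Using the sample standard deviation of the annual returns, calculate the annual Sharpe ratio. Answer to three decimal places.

r̄ = (1.8 + 1 + 2.9 + 5 + 27.5 + 14.7 − 2.1 + 4.8) / 8 = 6.9500%
Sample σ = √[Σ(r − r̄)² / 7] = √[651.0200 / 7] = √93.0029 = 9.6438%
Sharpe = (r̄ − rf) / σ = (6.9500 − 1.36) / 9.6438 = 5.5900 / 9.6438 = 0.5796

0.580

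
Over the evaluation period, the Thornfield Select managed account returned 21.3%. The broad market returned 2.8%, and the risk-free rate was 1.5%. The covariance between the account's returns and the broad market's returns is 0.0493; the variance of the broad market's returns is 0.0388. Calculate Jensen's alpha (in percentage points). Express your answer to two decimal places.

18.15

β = Cov / Var = 0.0493 / 0.0388 = 1.2706
E[R] = Rf + β(Rm − Rf) = 1.5% + 1.2706 × (2.8% − 1.5%) = 3.1518%
α = Rp − E[R] = 21.3% − 3.1518% = 18.1482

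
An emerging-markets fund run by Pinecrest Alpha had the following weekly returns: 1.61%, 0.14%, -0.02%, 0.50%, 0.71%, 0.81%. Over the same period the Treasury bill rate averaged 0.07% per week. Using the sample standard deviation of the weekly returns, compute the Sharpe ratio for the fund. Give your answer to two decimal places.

μ = (1.61 + 0.14 − 0.02 + 0.5 + 0.71 + 0.81) / 6 = 3.750 / 6 = 0.6250%
Σ(r − μ)² = (1.61 − 0.6250)² + (0.14 − 0.6250)² + … = 1.6786
sample σ = √(1.6786 / 5) = √0.3357 = 0.5794%
Sharpe = (μ − rf) / σ = (0.6250 − 0.07) / 0.5794 = 0.5550 / 0.5794 = 0.9579

0.96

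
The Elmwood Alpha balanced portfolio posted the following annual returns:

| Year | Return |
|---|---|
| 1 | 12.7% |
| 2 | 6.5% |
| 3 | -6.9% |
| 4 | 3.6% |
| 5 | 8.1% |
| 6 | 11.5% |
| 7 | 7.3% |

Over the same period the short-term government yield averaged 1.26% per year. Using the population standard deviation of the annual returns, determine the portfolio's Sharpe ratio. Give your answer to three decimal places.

0.807

r̄ = (12.7 + 6.5 − 6.9 + 3.6 + 8.1 + 11.5 + 7.3) / 7 = 42.80 / 7 = 6.1143%
Population std dev = √[253.5686 / 7] = 6.0186%
Sharpe = (r̄ − rf) / σ = (6.1143 − 1.26) / 6.0186 = 4.8543 / 6.0186 = 0.8065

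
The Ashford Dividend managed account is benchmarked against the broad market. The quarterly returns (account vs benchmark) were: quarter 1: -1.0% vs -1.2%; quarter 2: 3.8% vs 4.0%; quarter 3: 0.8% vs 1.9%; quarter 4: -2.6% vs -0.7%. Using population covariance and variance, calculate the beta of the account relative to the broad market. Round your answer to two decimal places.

1.07

r̄p = 0.2500%,  r̄m = 1.0000%
Cov = Σ(rp − r̄p)(rm − r̄m) / 4 = 4.6850
Var(rm) = Σ(rm − r̄m)² / 4 = 4.3850
β = Cov / Var = 4.6850 / 4.3850 = 1.0684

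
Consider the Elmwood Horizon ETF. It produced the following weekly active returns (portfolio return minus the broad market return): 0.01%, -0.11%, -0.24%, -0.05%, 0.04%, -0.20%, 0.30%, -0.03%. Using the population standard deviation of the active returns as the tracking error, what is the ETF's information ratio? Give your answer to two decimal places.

-0.22

Mean return r̄ = -0.280 / 8 = -0.0350%
Population std dev = √[0.1950 / 8] = 0.1561%
IR = r̄ / tracking error = -0.0350 / 0.1561 = -0.2242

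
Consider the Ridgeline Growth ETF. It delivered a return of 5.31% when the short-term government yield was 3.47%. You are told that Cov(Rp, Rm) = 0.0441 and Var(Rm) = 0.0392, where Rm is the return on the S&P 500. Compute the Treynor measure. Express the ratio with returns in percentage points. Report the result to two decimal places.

1.64

β = Cov / Var = 0.0441 / 0.0392 = 1.1250
Treynor = (Rp − Rf) / β = (5.31% − 3.47%) / 1.1250 = 1.84 / 1.1250 = 1.6356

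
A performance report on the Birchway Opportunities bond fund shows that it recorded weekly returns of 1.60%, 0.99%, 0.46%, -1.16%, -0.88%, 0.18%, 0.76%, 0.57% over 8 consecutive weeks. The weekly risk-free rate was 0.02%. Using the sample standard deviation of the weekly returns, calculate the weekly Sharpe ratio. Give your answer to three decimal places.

Mean return r̄ = 2.520 / 8 = 0.3150%
Σ(r − r̄)² = (1.6 − 0.3150)² + (0.99 − 0.3150)² + … = 6.0128
sample σ = √(6.0128 / 7) = √0.8590 = 0.9268%
Sharpe = (r̄ − rf) / σ = (0.3150 − 0.02) / 0.9268 = 0.2950 / 0.9268 = 0.3183

0.318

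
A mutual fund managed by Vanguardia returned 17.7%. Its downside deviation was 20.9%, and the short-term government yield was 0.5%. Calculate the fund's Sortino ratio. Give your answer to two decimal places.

Sortino = (Rp − Rf) / σd = (17.7% − 0.5%) / 20.9% = 17.20% / 20.9% = 0.8230

0.82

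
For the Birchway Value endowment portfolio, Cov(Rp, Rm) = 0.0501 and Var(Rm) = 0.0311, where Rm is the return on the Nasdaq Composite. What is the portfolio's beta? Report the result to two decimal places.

β = Cov(Rp, Rm) / Var(Rm) = 0.0501 / 0.0311 = 1.6109

1.61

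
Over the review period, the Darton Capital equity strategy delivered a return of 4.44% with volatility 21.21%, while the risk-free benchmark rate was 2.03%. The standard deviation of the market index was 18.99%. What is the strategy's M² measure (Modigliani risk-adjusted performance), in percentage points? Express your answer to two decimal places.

Sharpe = (Rp − Rf) / σp = (4.44% − 2.03%) / 21.21% = 0.1136
M² = Rf + Sharpe × σm = 2.03% + 0.1136 × 18.99% = 4.1873%

4.19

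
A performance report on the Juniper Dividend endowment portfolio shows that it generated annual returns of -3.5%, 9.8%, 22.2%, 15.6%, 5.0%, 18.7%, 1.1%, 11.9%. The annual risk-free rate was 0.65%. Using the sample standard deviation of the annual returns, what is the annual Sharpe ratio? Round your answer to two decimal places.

1.07

μ = (-3.5 + 9.8 + 22.2 + 15.6 + 5 + 18.7 + 1.1 + 11.9) / 8 = 10.1000%
Sample std dev = √[545.9200 / 7] = 8.8311%
Sharpe = (μ − rf) / σ = (10.1000 − 0.65) / 8.8311 = 9.4500 / 8.8311 = 1.0701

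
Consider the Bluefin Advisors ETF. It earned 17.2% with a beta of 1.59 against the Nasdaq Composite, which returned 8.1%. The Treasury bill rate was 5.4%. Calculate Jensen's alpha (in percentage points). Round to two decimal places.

7.51

CAPM expected return = Rf + β(Rm − Rf) = 5.4% + 1.59 × (8.1% − 5.4%) = 5.4 + 1.59 × 2.70 = 9.6930%
Jensen's α = Rp − E[R] = 17.2% − 9.6930% = 7.5070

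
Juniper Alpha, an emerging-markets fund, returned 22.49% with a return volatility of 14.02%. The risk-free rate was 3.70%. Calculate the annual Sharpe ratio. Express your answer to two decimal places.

1.34

Sharpe = (Rp − Rf) / σp = (22.49% − 3.70%) / 14.02% = 18.79% / 14.02% = 1.3402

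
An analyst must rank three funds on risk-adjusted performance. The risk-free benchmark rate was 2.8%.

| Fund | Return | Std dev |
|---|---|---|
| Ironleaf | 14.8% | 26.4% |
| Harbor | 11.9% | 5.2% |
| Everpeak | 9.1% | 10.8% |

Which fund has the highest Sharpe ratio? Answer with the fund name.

Ironleaf: Sharpe ratio = (14.8% − 2.8%) / 26.4% = 0.455
Harbor: Sharpe ratio = (11.9% − 2.8%) / 5.2% = 1.750
Everpeak: Sharpe ratio = (9.1% − 2.8%) / 10.8% = 0.583
Highest: Harbor (1.750).

Harbor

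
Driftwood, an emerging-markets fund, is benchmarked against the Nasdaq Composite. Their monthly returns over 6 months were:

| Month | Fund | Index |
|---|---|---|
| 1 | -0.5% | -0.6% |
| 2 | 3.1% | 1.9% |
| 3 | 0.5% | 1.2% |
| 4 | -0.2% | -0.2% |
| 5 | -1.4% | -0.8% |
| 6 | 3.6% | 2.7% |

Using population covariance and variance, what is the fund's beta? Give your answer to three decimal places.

1.351

r̄p = 0.8500%,  r̄m = 0.7000%
Cov = Σ(rp − r̄p)(rm − r̄m) / 6 = 2.3500
Var(rm) = Σ(rm − r̄m)² / 6 = 1.7400
β = Cov / Var = 2.3500 / 1.7400 = 1.3506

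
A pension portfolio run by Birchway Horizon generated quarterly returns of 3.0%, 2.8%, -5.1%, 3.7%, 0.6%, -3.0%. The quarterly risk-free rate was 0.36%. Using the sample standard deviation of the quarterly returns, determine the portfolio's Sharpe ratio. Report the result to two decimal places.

Mean return r̄ = 2.00 / 6 = 0.3333%
Σ(r − r̄)² = (3 − 0.3333)² + (2.8 − 0.3333)² + (-5.1 − 0.3333)² + … = 65.2333
sample σ = √(65.2333 / 5) = √13.0467 = 3.6120%
Sharpe = (r̄ − rf) / σ = (0.3333 − 0.36) / 3.6120 = -0.0267 / 3.6120 = -0.0074

-0.01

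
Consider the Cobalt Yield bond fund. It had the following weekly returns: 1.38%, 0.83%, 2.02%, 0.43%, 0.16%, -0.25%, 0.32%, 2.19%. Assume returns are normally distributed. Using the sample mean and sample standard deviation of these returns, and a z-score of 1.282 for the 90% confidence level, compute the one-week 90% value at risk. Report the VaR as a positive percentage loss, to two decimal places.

0.26

μ = (1.38 + 0.83 + 2.02 + 0.43 + 0.16 − 0.25 + 0.32 + 2.19) / 8 = 0.8850%
Sample std dev = √[5.5794 / 7] = 0.8928%
VaR = −(μ − z·σ) = −(0.8850 − 1.282 × 0.8928) = −(-0.2596) = 0.2596%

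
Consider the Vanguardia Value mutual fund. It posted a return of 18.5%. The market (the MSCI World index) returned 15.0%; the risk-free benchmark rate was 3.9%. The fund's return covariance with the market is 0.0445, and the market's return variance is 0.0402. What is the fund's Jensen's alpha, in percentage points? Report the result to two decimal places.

2.31

β = Cov / Var = 0.0445 / 0.0402 = 1.1070
E[R] = Rf + β(Rm − Rf) = 3.9% + 1.1070 × (15.0% − 3.9%) = 16.1877%
α = Rp − E[R] = 18.5% − 16.1877% = 2.3123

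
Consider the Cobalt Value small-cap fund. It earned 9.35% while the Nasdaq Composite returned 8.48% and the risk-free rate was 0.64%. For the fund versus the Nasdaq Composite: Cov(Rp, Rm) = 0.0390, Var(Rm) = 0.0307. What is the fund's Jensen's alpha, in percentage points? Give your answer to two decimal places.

-1.25

β = Cov / Var = 0.0390 / 0.0307 = 1.2704
E[R] = Rf + β(Rm − Rf) = 0.64% + 1.2704 × (8.48% − 0.64%) = 10.5999%
α = Rp − E[R] = 9.35% − 10.5999% = -1.2499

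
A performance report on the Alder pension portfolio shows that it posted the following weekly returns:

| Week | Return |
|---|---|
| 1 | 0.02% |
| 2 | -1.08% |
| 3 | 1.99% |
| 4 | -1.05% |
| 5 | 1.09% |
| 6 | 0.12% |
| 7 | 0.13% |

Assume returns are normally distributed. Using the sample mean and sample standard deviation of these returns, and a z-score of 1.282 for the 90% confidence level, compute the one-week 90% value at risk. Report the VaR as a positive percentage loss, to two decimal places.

μ = (0.02 − 1.08 + 1.99 − 1.05 + 1.09 + 0.12 + 0.13) / 7 = 0.1743%
Σ(r − μ)² = (0.02 − 0.1743)² + (-1.08 − 0.1743)² + (1.99 − 0.1743)² + … = 7.2362
σ = √[7.2362 / 6] = 1.0982%
VaR = −(μ − z·σ) = −(0.1743 − 1.282 × 1.0982) = −(-1.2336) = 1.2336%

1.23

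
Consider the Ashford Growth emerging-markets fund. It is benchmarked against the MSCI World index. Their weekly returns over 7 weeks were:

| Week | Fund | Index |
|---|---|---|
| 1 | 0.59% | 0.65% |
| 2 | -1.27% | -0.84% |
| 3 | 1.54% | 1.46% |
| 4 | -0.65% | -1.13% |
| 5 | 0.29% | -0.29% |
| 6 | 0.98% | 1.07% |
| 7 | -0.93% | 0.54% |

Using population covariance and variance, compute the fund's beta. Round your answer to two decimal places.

r̄p = 0.0786%,  r̄m = 0.2086%
Cov = Σ(rp − r̄p)(rm − r̄m) / 7 = 0.6830
Var(rm) = Σ(rm − r̄m)² / 7 = 0.8218
β = Cov / Var = 0.6830 / 0.8218 = 0.8311

0.83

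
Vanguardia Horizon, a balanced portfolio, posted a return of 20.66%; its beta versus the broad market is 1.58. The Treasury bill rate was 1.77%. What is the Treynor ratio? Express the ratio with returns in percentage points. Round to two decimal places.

11.96

Treynor = (Rp − Rf) / β = (20.66% − 1.77%) / 1.58 = 18.89 / 1.58 = 11.9557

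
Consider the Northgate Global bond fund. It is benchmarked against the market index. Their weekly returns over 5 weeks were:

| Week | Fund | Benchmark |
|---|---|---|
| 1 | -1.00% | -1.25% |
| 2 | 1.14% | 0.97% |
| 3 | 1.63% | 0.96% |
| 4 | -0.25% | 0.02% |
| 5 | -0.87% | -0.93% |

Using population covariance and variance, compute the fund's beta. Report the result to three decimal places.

r̄p = 0.1300%,  r̄m = -0.0460%
Cov = Σ(rp − r̄p)(rm − r̄m) / 5 = 0.9509
Var(rm) = Σ(rm − r̄m)² / 5 = 0.8559
β = Cov / Var = 0.9509 / 0.8559 = 1.1110

1.111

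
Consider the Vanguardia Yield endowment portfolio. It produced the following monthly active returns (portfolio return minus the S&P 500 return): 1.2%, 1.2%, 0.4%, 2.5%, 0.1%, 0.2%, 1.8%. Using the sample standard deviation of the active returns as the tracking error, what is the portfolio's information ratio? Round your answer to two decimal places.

1.19

μ = (1.2 + 1.2 + 0.4 + 2.5 + 0.1 + 0.2 + 1.8) / 7 = 1.0571%
Σ(r − μ)² = (1.2 − 1.0571)² + (1.2 − 1.0571)² + … = 4.7571
sample σ = √(4.7571 / 6) = √0.7929 = 0.8904%
IR = μ / tracking error = 1.0571 / 0.8904 = 1.1872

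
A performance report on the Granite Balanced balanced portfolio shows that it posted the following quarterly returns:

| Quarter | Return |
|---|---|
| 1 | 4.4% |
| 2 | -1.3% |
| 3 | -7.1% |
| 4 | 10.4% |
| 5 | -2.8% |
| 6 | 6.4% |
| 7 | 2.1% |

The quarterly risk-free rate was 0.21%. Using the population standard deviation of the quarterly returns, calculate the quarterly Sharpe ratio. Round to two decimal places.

Mean return r̄ = 12.10 / 7 = 1.7286%
Population σ = √[Σ(r − r̄)² / 7] = √[211.9143 / 7] = √30.2735 = 5.5021%
Sharpe = (r̄ − rf) / σ = (1.7286 − 0.21) / 5.5021 = 1.5186 / 5.5021 = 0.2760

0.28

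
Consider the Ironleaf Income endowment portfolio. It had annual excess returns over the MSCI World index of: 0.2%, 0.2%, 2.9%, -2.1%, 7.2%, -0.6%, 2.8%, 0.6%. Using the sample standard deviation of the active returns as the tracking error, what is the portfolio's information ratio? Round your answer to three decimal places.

0.488

r̄ = (0.2 + 0.2 + 2.9 − 2.1 + 7.2 − 0.6 + 2.8 + 0.6) / 8 = 1.4000%
Σ(r − r̄)² = 57.6200; sample σ = √(57.6200/7) = 2.8690%
IR = r̄ / tracking error = 1.4000 / 2.8690 = 0.4880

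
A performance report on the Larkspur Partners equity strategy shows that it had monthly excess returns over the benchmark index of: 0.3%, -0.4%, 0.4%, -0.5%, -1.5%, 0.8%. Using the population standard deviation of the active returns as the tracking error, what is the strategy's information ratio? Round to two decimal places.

Mean return r̄ = -0.90 / 6 = -0.1500%
Population std dev = √[3.4150 / 6] = 0.7544%
IR = r̄ / tracking error = -0.1500 / 0.7544 = -0.1988

-0.20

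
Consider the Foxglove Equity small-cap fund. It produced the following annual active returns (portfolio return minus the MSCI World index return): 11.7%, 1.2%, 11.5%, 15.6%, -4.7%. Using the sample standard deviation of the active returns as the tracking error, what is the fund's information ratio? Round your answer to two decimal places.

0.83

r̄ = (11.7 + 1.2 + 11.5 + 15.6 − 4.7) / 5 = 35.30 / 5 = 7.0600%
Σ(r − r̄)² = 286.8120; sample σ = √(286.8120/4) = 8.4678%
IR = r̄ / tracking error = 7.0600 / 8.4678 = 0.8337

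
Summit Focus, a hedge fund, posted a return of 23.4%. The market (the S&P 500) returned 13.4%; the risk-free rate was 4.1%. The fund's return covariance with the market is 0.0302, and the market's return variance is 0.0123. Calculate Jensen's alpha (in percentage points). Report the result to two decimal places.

-3.53

β = Cov / Var = 0.0302 / 0.0123 = 2.4553
E[R] = Rf + β(Rm − Rf) = 4.1% + 2.4553 × (13.4% − 4.1%) = 26.9343%
α = Rp − E[R] = 23.4% − 26.9343% = -3.5343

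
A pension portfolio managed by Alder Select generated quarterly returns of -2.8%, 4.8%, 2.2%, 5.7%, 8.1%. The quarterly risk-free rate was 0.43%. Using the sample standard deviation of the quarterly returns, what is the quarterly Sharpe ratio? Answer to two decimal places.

r̄ = (-2.8 + 4.8 + 2.2 + 5.7 + 8.1) / 5 = 18.00 / 5 = 3.6000%
Sample std dev = √[69.0200 / 4] = 4.1539%
Sharpe = (r̄ − rf) / σ = (3.6000 − 0.43) / 4.1539 = 3.1700 / 4.1539 = 0.7631

0.76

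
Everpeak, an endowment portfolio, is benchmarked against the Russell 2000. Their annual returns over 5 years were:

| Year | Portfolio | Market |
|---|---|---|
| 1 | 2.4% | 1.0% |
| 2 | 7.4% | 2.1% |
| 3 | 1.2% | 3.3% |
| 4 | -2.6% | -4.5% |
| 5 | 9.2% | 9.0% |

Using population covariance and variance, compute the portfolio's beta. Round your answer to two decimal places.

r̄p = 3.5200%,  r̄m = 2.1800%
Cov = Σ(rp − r̄p)(rm − r̄m) / 5 = 15.6064
Var(rm) = Σ(rm − r̄m)² / 5 = 18.7576
β = Cov / Var = 15.6064 / 18.7576 = 0.8320

0.83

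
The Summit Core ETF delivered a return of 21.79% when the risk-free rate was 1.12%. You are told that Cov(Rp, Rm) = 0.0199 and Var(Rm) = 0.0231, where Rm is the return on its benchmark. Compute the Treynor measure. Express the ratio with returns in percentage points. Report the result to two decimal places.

β = Cov / Var = 0.0199 / 0.0231 = 0.8615
Treynor = (Rp − Rf) / β = (21.79% − 1.12%) / 0.8615 = 20.67 / 0.8615 = 23.9930

23.99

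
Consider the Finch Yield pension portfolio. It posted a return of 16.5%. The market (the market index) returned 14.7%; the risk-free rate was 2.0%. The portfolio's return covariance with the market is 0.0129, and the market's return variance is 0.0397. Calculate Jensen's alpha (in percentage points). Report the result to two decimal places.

10.37

β = Cov / Var = 0.0129 / 0.0397 = 0.3249
E[R] = Rf + β(Rm − Rf) = 2.0% + 0.3249 × (14.7% − 2.0%) = 6.1262%
α = Rp − E[R] = 16.5% − 6.1262% = 10.3738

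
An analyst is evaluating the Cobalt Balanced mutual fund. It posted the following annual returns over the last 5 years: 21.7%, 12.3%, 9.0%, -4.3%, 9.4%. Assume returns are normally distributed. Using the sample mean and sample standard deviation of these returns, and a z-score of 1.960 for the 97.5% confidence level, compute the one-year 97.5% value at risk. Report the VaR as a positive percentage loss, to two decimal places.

Mean return r̄ = 48.10 / 5 = 9.6200%
Σ(r − r̄)² = (21.7 − 9.6200)² + (12.3 − 9.6200)² + … = 347.3080
sample σ = √(347.3080 / 4) = √86.8270 = 9.3181%
VaR = −(r̄ − z·σ) = −(9.6200 − 1.960 × 9.3181) = −(-8.6435) = 8.6435%

8.64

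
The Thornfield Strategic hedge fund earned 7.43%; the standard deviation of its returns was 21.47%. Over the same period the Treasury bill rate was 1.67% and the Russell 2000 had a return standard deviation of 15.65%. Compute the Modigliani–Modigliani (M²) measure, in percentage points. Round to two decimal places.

Sharpe = (Rp − Rf) / σp = (7.43% − 1.67%) / 21.47% = 0.2683
M² = Rf + Sharpe × σm = 1.67% + 0.2683 × 15.65% = 5.8689%

5.87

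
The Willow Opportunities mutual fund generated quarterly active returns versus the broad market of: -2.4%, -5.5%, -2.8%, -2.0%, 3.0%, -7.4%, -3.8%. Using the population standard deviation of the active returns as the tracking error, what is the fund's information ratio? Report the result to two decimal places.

-0.99

Mean return r̄ = -20.90 / 7 = -2.9857%
Population σ = √[Σ(r − r̄)² / 7] = √[63.6486 / 7] = √9.0927 = 3.0154%
IR = r̄ / tracking error = -2.9857 / 3.0154 = -0.9902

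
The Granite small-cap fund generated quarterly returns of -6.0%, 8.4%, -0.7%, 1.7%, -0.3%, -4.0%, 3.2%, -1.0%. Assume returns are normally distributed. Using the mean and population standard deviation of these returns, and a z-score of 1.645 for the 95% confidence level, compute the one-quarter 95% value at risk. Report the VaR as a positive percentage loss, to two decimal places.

r̄ = (-6 + 8.4 − 0.7 + 1.7 − 0.3 − 4 + 3.2 − 1) / 8 = 1.30 / 8 = 0.1625%
Σ(r − r̄)² = (-6 − 0.1625)² + (8.4 − 0.1625)² + … = 137.0588
σ = √[137.0588 / 8] = 4.1391%
VaR = −(r̄ − z·σ) = −(0.1625 − 1.645 × 4.1391) = −(-6.6463) = 6.6463%

6.65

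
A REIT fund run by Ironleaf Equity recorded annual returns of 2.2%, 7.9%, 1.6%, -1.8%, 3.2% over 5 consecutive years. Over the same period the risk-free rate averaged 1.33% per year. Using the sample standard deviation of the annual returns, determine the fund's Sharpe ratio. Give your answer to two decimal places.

0.37

μ = (2.2 + 7.9 + 1.6 − 1.8 + 3.2) / 5 = 2.6200%
Σ(r − μ)² = 48.9680; sample σ = √(48.9680/4) = 3.4989%
Sharpe = (μ − rf) / σ = (2.6200 − 1.33) / 3.4989 = 1.2900 / 3.4989 = 0.3687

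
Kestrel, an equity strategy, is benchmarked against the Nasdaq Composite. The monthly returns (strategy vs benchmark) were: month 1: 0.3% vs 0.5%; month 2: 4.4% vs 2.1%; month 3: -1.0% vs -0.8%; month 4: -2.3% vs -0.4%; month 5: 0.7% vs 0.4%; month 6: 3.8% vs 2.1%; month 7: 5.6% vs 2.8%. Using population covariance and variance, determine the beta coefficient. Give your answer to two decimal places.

r̄p = 1.6429%,  r̄m = 0.9571%
Cov = Σ(rp − r̄p)(rm − r̄m) / 7 = 3.4347
Var(rm) = Σ(rm − r̄m)² / 7 = 1.6367
β = Cov / Var = 3.4347 / 1.6367 = 2.0986

2.10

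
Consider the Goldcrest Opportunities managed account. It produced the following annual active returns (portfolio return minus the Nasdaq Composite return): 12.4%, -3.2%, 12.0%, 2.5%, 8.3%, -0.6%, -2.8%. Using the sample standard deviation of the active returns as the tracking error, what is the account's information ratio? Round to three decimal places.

0.604

r̄ = (12.4 − 3.2 + 12 + 2.5 + 8.3 − 0.6 − 2.8) / 7 = 28.60 / 7 = 4.0857%
Σ(r − r̄)² = (12.4 − 4.0857)² + (-3.2 − 4.0857)² + … = 274.4886
sample σ = √(274.4886 / 6) = √45.7481 = 6.7637%
IR = r̄ / tracking error = 4.0857 / 6.7637 = 0.6041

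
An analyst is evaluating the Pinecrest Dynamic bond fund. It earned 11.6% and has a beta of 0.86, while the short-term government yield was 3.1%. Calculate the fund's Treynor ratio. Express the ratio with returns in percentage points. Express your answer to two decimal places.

9.88

Treynor = (Rp − Rf) / β = (11.6% − 3.1%) / 0.86 = 8.50 / 0.86 = 9.8837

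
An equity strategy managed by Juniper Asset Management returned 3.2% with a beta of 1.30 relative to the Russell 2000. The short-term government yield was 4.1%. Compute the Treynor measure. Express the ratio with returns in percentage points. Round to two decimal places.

-0.69

Treynor = (Rp − Rf) / β = (3.2% − 4.1%) / 1.30 = -0.90 / 1.30 = -0.6923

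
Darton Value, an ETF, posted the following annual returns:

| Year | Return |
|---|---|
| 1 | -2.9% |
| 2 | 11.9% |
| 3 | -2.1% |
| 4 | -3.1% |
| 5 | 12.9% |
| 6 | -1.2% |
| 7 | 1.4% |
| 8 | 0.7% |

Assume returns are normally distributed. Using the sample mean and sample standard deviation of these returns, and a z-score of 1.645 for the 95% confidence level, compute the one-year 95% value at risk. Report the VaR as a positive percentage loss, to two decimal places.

8.49

r̄ = (-2.9 + 11.9 − 2.1 − 3.1 + 12.9 − 1.2 + 1.4 + 0.7) / 8 = 17.60 / 8 = 2.2000%
Σ(r − r̄)² = (-2.9 − 2.2000)² + (11.9 − 2.2000)² + (-2.1 − 2.2000)² + … = 295.6200
sample σ = √(295.6200 / 7) = √42.2314 = 6.4986%
VaR = −(r̄ − z·σ) = −(2.2000 − 1.645 × 6.4986) = −(-8.4902) = 8.4902%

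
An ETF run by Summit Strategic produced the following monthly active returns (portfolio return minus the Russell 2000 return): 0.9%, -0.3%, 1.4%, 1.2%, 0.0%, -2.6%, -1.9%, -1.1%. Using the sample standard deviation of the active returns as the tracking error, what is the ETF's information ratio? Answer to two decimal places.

-0.20

r̄ = (0.9 − 0.3 + 1.4 + 1.2 + 0 − 2.6 − 1.9 − 1.1) / 8 = -0.3000%
Σ(r − r̄)² = (0.9 − (-0.3000))² + (-0.3 − (-0.3000))² + (1.4 − (-0.3000))² + … = 15.1600
σ = √[15.1600 / 7] = 1.4716%
IR = r̄ / tracking error = -0.3000 / 1.4716 = -0.2039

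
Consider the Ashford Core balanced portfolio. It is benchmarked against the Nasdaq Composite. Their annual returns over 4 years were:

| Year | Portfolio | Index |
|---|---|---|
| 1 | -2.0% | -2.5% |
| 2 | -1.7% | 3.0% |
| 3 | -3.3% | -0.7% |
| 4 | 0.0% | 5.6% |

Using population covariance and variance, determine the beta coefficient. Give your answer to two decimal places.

0.29

r̄p = -1.7500%,  r̄m = 1.3500%
Cov = Σ(rp − r̄p)(rm − r̄m) / 4 = 2.9150
Var(rm) = Σ(rm − r̄m)² / 4 = 9.9525
β = Cov / Var = 2.9150 / 9.9525 = 0.2929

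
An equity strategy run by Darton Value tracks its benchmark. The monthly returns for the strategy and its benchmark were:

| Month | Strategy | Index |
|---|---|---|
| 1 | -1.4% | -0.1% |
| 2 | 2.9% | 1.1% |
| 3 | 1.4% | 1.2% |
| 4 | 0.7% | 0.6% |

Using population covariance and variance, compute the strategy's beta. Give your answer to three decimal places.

r̄p = 0.9000%,  r̄m = 0.7000%
Cov = Σ(rp − r̄p)(rm − r̄m) / 4 = 0.7275
Var(rm) = Σ(rm − r̄m)² / 4 = 0.2650
β = Cov / Var = 0.7275 / 0.2650 = 2.7453

2.745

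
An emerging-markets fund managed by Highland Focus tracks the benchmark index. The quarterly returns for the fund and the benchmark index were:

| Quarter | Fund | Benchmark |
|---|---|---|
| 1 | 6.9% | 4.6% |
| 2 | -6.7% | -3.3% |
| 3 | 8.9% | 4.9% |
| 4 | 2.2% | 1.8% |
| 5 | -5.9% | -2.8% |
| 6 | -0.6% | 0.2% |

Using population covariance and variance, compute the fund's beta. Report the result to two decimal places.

r̄p = 0.8000%,  r̄m = 0.9000%
Cov = Σ(rp − r̄p)(rm − r̄m) / 6 = 18.9167
Var(rm) = Σ(rm − r̄m)² / 6 = 10.3867
β = Cov / Var = 18.9167 / 10.3867 = 1.8212

1.82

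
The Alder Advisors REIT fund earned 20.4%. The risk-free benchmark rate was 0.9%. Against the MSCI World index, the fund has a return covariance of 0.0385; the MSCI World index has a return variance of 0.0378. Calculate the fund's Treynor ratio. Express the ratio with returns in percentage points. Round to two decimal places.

19.15

β = Cov / Var = 0.0385 / 0.0378 = 1.0185
Treynor = (Rp − Rf) / β = (20.4% − 0.9%) / 1.0185 = 19.50 / 1.0185 = 19.1458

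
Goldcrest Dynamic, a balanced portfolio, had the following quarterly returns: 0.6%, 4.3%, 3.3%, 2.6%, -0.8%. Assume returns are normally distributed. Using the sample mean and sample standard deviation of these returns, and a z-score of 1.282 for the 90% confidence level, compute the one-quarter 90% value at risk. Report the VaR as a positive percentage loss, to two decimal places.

Mean return r̄ = 10.00 / 5 = 2.0000%
Sample σ = √[Σ(r − r̄)² / 4] = √[17.1400 / 4] = √4.2850 = 2.0700%
VaR = −(r̄ − z·σ) = −(2.0000 − 1.282 × 2.0700) = −(-0.6537) = 0.6537%

0.65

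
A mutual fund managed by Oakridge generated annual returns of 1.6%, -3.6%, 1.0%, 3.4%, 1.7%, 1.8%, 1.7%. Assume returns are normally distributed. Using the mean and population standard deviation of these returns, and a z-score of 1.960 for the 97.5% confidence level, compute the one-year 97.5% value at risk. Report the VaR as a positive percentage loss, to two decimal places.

2.89

r̄ = (1.6 − 3.6 + 1 + 3.4 + 1.7 + 1.8 + 1.7) / 7 = 7.60 / 7 = 1.0857%
Σ(r − r̄)² = (1.6 − 1.0857)² + (-3.6 − 1.0857)² + … = 28.8486
σ = √[28.8486 / 7] = 2.0301%
VaR = −(r̄ − z·σ) = −(1.0857 − 1.960 × 2.0301) = −(-2.8933) = 2.8933%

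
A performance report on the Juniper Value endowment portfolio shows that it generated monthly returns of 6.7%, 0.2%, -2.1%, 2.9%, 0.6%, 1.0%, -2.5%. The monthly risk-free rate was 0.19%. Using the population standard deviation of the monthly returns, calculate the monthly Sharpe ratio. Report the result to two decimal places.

Mean return r̄ = 6.80 / 7 = 0.9714%
Σ(r − r̄)² = 58.7543; population σ = √(58.7543/7) = 2.8971%
Sharpe = (r̄ − rf) / σ = (0.9714 − 0.19) / 2.8971 = 0.7814 / 2.8971 = 0.2697

0.27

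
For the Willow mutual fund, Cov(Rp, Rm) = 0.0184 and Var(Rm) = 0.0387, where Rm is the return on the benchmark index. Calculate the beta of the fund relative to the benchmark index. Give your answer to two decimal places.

β = Cov(Rp, Rm) / Var(Rm) = 0.0184 / 0.0387 = 0.4755

0.48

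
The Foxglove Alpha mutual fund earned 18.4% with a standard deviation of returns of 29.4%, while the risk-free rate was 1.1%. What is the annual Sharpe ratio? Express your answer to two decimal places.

0.59

Sharpe = (Rp − Rf) / σp = (18.4% − 1.1%) / 29.4% = 17.30% / 29.4% = 0.5884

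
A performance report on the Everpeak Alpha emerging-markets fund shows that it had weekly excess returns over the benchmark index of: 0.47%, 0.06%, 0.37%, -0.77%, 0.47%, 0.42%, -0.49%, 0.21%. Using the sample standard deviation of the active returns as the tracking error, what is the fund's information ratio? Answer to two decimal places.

μ = (0.47 + 0.06 + 0.37 − 0.77 + 0.47 + 0.42 − 0.49 + 0.21) / 8 = 0.0925%
Sample std dev = √[1.5674 / 7] = 0.4732%
IR = μ / tracking error = 0.0925 / 0.4732 = 0.1955

0.20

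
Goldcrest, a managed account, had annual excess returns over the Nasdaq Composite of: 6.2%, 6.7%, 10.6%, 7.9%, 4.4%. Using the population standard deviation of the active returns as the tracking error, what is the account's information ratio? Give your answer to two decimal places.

3.48

Mean return μ = 35.80 / 5 = 7.1600%
Σ(r − μ)² = 21.1320; population σ = √(21.1320/5) = 2.0558%
IR = μ / tracking error = 7.1600 / 2.0558 = 3.4828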